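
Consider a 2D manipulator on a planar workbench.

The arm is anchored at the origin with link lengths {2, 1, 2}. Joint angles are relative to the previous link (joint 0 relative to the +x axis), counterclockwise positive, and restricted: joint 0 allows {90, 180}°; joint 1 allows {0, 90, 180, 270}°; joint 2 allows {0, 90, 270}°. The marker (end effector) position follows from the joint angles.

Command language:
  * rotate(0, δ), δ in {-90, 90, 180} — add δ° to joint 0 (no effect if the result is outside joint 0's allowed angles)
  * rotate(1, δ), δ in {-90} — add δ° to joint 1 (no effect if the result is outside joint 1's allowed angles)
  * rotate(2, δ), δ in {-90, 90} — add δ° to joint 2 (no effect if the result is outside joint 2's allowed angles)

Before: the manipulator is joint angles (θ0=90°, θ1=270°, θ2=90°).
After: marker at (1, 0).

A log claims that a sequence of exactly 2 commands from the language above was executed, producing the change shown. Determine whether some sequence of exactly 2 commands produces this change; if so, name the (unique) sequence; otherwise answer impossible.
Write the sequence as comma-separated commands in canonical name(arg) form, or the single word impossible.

rotate(2, -90), rotate(2, -90)

start: joint angles (θ0=90°, θ1=270°, θ2=90°)
1. rotate(2, -90) → joint angles (θ0=90°, θ1=270°, θ2=0°)
2. rotate(2, -90) → joint angles (θ0=90°, θ1=270°, θ2=270°)
no rival 2-sequence matches.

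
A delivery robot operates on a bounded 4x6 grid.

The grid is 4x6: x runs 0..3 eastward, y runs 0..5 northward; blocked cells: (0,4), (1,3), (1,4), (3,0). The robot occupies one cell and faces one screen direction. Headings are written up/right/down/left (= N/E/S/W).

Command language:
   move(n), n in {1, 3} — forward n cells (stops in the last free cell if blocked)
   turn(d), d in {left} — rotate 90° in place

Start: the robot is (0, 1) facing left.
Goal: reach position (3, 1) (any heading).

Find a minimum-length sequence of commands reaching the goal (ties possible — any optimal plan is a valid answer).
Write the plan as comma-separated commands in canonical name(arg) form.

turn(left), turn(left), move(3)

begin: (0, 1) facing left
1. turn(left) → (0, 1) facing down
2. turn(left) → (0, 1) facing right
3. move(3) → (3, 1) facing right
shorter routes all fall short; 3 is best.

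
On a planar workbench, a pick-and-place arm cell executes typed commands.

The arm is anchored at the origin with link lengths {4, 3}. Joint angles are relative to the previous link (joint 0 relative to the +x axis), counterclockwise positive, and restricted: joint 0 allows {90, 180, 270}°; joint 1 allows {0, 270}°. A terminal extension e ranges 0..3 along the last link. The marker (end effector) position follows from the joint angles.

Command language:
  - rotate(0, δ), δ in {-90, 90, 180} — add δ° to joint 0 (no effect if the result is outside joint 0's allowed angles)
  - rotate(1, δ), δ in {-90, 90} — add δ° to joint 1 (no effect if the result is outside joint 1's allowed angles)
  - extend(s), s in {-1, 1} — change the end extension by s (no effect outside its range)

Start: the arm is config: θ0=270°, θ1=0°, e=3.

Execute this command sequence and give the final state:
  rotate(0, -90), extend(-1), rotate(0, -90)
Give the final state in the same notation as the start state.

config: θ0=90°, θ1=0°, e=2

initial: config: θ0=270°, θ1=0°, e=3
t=1 rotate(0, -90) ⇒ config: θ0=180°, θ1=0°, e=3
t=2 extend(-1) ⇒ config: θ0=180°, θ1=0°, e=2
t=3 rotate(0, -90) ⇒ config: θ0=90°, θ1=0°, e=2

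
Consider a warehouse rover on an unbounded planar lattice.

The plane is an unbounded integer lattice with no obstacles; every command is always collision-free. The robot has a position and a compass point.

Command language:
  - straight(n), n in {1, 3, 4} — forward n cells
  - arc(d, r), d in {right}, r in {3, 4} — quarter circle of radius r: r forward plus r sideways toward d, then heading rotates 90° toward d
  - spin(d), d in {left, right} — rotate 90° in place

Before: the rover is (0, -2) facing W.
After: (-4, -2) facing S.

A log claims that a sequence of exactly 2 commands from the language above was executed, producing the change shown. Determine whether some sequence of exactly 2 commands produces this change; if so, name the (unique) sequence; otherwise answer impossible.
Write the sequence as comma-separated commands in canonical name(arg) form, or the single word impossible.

key: order matters: swapping straight(4) and spin(left) lands elsewhere
t0: (0, -2) facing W
[1] after straight(4): (-4, -2) facing W
[2] after spin(left): (-4, -2) facing S
no other 2-command option fits: unique.

straight(4), spin(left)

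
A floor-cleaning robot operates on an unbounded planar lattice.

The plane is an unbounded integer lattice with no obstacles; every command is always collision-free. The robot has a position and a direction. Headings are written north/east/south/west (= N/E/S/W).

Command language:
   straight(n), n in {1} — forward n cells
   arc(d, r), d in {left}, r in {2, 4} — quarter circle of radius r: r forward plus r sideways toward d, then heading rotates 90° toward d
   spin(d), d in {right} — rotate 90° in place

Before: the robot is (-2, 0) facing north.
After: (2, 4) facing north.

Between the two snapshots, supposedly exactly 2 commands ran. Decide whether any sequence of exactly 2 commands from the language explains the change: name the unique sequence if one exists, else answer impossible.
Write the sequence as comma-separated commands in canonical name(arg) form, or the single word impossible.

spin(right), arc(left, 4)

key: heading stays N — rotations cancel among the 2 commands
t0: (-2, 0) facing north
1. spin(right) → (-2, 0) facing east
2. arc(left, 4) → (2, 4) facing north
no rival 2-sequence matches.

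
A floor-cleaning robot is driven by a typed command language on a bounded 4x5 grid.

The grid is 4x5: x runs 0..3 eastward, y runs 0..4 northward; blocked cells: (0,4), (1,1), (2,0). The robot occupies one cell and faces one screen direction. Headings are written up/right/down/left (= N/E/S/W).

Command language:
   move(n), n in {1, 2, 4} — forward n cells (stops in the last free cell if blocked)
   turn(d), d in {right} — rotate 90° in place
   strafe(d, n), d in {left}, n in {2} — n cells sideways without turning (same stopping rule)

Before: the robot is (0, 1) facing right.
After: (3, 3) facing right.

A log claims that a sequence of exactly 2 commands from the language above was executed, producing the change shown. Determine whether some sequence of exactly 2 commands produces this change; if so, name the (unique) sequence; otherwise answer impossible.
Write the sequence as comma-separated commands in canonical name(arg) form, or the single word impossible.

key: move(4) runs into the grid edge before its full distance
from: (0, 1) facing right
1. strafe(left, 2) → (0, 3) facing right
2. move(4) → (3, 3) facing right
no rival 2-sequence matches.

strafe(left, 2), move(4)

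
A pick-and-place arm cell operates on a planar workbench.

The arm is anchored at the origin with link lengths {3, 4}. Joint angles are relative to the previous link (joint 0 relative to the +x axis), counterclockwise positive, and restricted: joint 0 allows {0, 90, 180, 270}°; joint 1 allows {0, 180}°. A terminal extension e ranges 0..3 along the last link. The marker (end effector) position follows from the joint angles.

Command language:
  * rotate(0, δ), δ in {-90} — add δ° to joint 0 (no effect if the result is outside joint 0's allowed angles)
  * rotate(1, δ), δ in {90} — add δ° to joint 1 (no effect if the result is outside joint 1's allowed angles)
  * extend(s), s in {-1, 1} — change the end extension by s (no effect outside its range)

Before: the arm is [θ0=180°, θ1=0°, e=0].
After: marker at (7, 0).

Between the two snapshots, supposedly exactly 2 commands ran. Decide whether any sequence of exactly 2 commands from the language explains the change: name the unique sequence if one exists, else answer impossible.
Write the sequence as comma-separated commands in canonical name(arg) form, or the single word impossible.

rotate(0, -90), rotate(0, -90)

start: [θ0=180°, θ1=0°, e=0]
[1] after rotate(0, -90): [θ0=90°, θ1=0°, e=0]
[2] after rotate(0, -90): [θ0=0°, θ1=0°, e=0]
all 16 alternatives checked — unique.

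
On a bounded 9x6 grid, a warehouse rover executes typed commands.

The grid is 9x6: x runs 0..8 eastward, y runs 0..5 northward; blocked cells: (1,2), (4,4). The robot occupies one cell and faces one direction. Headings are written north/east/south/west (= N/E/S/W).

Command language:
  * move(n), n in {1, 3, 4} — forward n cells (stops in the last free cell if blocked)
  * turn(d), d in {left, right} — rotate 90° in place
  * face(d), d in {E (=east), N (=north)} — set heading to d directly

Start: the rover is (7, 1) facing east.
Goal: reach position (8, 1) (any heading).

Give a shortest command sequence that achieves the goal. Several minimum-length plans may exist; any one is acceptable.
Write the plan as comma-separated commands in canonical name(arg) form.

move(4)

start: (7, 1) facing east
step 1 (move(4)): (8, 1) facing east
shorter routes all fall short; 1 is best.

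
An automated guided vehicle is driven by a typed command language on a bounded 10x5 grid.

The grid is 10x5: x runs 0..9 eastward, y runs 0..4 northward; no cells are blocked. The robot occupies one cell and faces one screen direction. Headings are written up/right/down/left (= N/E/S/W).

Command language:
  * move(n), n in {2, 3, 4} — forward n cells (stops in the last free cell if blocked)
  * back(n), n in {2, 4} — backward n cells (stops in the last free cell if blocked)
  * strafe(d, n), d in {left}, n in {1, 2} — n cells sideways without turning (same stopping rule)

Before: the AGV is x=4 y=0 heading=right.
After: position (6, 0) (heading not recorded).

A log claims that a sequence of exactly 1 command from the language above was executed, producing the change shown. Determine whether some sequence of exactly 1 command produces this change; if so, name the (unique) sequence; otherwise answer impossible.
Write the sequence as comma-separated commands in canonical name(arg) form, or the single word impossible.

move(2)

initial: x=4 y=0 heading=right
1. move(2) → x=6 y=0 heading=right
no rival 1-sequence matches.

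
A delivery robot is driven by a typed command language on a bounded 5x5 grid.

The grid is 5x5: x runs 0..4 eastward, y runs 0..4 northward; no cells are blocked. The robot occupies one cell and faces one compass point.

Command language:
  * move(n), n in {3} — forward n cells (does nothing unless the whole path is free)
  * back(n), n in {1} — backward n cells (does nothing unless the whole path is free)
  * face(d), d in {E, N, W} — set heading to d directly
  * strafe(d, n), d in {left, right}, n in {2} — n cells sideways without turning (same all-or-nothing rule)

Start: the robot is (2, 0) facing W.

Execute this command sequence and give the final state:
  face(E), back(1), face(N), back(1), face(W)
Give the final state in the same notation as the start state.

initial: (2, 0) facing W
t=1 face(E) ⇒ (2, 0) facing E
t=2 back(1) ⇒ (1, 0) facing E
t=3 face(N) ⇒ (1, 0) facing N
t=4 back(1) ⇒ (1, 0) facing N
t=5 face(W) ⇒ (1, 0) facing W

(1, 0) facing W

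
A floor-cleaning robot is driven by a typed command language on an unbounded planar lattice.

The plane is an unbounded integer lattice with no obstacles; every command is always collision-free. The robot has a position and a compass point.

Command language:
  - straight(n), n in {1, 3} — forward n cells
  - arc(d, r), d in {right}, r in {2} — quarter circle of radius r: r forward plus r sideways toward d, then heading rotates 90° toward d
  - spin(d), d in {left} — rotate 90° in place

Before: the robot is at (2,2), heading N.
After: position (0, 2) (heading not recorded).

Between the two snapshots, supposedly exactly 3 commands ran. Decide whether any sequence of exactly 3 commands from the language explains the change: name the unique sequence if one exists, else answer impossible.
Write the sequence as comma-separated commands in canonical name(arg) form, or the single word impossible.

key: order matters: swapping spin(left) and straight(1) lands elsewhere
t0: at (2,2), heading N
[1] after spin(left): at (2,2), heading W
[2] after straight(1): at (1,2), heading W
[3] after straight(1): at (0,2), heading W
uniquely the one of 64 3-step routes that fits.

spin(left), straight(1), straight(1)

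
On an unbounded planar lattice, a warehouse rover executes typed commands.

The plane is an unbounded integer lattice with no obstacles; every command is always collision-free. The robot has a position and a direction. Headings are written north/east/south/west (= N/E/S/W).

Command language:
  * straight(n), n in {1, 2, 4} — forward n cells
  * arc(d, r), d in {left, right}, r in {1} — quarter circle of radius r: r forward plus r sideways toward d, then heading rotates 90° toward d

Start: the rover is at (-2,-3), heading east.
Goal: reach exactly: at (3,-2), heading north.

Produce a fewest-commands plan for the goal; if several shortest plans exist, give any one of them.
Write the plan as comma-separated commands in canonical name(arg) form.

from: at (-2,-3), heading east
t=1 straight(4) ⇒ at (2,-3), heading east
t=2 arc(left, 1) ⇒ at (3,-2), heading north
minimal: 2 command(s), checked below 2.

straight(4), arc(left, 1)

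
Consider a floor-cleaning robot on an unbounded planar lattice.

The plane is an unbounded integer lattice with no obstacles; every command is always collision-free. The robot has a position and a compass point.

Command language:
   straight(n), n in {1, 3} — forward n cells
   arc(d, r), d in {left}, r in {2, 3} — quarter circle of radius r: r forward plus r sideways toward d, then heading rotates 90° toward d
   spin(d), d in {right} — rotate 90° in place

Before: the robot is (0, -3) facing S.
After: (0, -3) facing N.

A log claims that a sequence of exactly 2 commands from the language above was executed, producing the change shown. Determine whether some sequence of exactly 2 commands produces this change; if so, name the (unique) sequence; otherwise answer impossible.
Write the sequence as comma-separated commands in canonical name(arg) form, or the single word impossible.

spin(right), spin(right)

key: parked at (0,-3) the whole time — nothing moves the robot
from: (0, -3) facing S
[1] after spin(right): (0, -3) facing W
[2] after spin(right): (0, -3) facing N
uniquely the one of 25 2-step routes that fits.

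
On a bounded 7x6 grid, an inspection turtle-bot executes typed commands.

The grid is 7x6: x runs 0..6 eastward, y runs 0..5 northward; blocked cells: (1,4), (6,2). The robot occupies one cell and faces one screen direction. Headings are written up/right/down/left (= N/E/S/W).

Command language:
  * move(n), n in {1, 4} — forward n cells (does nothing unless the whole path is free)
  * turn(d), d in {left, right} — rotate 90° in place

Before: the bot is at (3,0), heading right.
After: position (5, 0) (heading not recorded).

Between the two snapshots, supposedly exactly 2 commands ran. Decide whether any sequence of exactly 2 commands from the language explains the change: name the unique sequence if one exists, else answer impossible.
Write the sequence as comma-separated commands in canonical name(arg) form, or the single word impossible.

move(1), move(1)

start: at (3,0), heading right
1. move(1) → at (4,0), heading right
2. move(1) → at (5,0), heading right
uniquely the one of 16 2-step routes that fits.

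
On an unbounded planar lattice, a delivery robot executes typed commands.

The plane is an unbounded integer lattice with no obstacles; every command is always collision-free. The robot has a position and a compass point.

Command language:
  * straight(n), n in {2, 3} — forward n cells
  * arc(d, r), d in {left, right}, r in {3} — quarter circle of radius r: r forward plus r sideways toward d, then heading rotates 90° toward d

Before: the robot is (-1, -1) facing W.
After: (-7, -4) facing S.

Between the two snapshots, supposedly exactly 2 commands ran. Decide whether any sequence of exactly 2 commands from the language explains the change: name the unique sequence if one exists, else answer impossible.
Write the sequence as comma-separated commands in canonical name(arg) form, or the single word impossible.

straight(3), arc(left, 3)

key: position moved to (-7,-4) AND the heading swung to S — translation plus rotation needed
begin: (-1, -1) facing W
t=1 straight(3) ⇒ (-4, -1) facing W
t=2 arc(left, 3) ⇒ (-7, -4) facing S
no other 2-command option fits: unique.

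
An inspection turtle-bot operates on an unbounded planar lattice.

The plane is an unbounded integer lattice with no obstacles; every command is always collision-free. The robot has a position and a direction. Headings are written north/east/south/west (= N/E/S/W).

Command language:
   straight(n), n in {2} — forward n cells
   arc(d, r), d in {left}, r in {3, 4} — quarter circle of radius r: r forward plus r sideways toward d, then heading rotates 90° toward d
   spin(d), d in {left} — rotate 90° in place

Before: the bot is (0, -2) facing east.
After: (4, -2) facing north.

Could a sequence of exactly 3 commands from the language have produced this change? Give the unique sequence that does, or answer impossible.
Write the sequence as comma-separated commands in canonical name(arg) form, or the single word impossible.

straight(2), straight(2), spin(left)

key: order matters: swapping straight(2) and spin(left) lands elsewhere
initial: (0, -2) facing east
[1] after straight(2): (2, -2) facing east
[2] after straight(2): (4, -2) facing east
[3] after spin(left): (4, -2) facing north
no other 3-command option fits: unique.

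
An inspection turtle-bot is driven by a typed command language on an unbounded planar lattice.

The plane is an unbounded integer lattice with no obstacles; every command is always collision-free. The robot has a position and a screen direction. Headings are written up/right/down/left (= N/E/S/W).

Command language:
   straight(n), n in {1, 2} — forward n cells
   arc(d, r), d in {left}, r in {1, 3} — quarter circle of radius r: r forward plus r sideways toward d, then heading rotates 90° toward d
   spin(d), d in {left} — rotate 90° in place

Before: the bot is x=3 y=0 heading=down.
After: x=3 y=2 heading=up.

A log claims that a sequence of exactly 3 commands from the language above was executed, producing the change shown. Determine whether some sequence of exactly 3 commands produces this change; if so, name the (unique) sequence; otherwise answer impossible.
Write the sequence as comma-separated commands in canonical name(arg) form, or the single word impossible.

key: running straight(2) before spin(left) would end elsewhere — order is forced
t0: x=3 y=0 heading=down
[1] after spin(left): x=3 y=0 heading=right
[2] after spin(left): x=3 y=0 heading=up
[3] after straight(2): x=3 y=2 heading=up
no rival 3-sequence matches.

spin(left), spin(left), straight(2)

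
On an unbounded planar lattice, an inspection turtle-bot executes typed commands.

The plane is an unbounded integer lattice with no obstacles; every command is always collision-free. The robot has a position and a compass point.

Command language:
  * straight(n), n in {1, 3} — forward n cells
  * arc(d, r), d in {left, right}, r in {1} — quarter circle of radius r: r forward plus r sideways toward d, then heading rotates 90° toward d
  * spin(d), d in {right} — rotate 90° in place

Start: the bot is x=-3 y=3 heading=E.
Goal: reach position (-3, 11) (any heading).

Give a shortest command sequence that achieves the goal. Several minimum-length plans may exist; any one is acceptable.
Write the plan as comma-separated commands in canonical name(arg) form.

arc(left, 1), straight(3), straight(3), arc(left, 1)

t0: x=-3 y=3 heading=E
1. arc(left, 1) → x=-2 y=4 heading=N
2. straight(3) → x=-2 y=7 heading=N
3. straight(3) → x=-2 y=10 heading=N
4. arc(left, 1) → x=-3 y=11 heading=W
no 3-step plan works, so 4 is optimal.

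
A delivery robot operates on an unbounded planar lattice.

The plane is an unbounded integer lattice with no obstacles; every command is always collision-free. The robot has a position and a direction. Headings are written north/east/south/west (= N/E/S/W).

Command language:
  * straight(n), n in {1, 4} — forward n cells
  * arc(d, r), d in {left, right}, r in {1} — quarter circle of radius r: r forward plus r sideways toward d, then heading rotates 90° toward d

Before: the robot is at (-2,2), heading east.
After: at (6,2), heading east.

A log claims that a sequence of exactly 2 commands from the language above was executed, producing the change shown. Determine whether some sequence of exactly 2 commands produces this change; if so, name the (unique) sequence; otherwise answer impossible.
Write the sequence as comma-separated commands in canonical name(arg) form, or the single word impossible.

straight(4), straight(4)

key: still facing E at the end — nothing in the sequence rotates
from: at (-2,2), heading east
1. straight(4) → at (2,2), heading east
2. straight(4) → at (6,2), heading east
all 16 alternatives checked — unique.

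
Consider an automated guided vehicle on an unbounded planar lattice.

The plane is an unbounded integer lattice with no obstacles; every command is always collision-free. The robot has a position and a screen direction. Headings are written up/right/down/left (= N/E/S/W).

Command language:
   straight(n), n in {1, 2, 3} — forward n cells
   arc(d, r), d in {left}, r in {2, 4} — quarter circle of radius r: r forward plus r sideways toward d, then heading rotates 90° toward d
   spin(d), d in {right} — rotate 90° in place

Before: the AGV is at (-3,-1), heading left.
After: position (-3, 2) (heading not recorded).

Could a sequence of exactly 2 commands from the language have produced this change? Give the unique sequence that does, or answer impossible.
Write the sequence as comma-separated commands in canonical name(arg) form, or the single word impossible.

spin(right), straight(3)

key: order matters: swapping spin(right) and straight(3) lands elsewhere
initial: at (-3,-1), heading left
step 1 (spin(right)): at (-3,-1), heading up
step 2 (straight(3)): at (-3,2), heading up
uniquely the one of 36 2-step routes that fits.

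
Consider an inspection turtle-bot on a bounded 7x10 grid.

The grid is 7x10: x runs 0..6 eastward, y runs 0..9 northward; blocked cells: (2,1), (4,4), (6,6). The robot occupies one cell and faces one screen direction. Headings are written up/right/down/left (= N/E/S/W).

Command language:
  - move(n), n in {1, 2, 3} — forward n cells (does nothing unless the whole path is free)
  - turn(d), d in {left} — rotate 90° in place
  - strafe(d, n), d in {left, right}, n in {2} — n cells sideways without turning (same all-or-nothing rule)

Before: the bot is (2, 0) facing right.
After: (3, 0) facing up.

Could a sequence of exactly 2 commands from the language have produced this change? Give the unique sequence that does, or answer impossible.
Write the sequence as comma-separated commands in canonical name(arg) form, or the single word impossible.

key: cell and facing (now N) both changed — the 2 commands mix motion and turning
t0: (2, 0) facing right
t=1 move(1) ⇒ (3, 0) facing right
t=2 turn(left) ⇒ (3, 0) facing up
no other 2-command option fits: unique.

move(1), turn(left)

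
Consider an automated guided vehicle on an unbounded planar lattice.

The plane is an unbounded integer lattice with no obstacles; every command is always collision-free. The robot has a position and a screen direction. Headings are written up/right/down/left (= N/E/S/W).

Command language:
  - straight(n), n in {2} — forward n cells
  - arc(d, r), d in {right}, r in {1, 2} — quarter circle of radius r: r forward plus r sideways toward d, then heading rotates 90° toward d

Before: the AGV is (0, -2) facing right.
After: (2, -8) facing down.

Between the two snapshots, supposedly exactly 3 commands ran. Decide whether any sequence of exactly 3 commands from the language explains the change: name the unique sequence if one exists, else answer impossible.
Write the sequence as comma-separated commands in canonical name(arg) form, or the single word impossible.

arc(right, 2), straight(2), straight(2)

key: running straight(2) before arc(right, 2) would end elsewhere — order is forced
from: (0, -2) facing right
t=1 arc(right, 2) ⇒ (2, -4) facing down
t=2 straight(2) ⇒ (2, -6) facing down
t=3 straight(2) ⇒ (2, -8) facing down
all 27 alternatives checked — unique.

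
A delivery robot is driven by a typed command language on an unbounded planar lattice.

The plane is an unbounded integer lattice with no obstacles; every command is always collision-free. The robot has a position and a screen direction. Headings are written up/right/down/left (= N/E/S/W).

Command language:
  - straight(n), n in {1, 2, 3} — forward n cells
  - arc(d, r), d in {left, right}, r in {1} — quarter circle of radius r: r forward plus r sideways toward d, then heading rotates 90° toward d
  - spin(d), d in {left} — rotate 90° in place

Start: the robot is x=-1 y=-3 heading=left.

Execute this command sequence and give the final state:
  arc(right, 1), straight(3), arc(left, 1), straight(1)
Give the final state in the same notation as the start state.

x=-4 y=2 heading=left

begin: x=-1 y=-3 heading=left
[1] after arc(right, 1): x=-2 y=-2 heading=up
[2] after straight(3): x=-2 y=1 heading=up
[3] after arc(left, 1): x=-3 y=2 heading=left
[4] after straight(1): x=-4 y=2 heading=left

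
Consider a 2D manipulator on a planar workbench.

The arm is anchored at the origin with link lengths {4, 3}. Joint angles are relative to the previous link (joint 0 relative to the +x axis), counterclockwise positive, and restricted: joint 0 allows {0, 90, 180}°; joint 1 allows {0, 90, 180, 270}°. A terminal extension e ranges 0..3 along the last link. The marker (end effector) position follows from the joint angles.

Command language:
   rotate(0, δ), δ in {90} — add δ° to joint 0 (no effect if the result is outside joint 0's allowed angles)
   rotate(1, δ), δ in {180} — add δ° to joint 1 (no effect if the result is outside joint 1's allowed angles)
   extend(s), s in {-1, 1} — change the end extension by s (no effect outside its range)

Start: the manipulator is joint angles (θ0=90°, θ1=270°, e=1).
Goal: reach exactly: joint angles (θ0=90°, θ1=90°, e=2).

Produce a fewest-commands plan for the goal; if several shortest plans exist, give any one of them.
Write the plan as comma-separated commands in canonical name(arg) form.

extend(1), rotate(1, 180)

from: joint angles (θ0=90°, θ1=270°, e=1)
[1] after extend(1): joint angles (θ0=90°, θ1=270°, e=2)
[2] after rotate(1, 180): joint angles (θ0=90°, θ1=90°, e=2)
minimal: 2 command(s), checked below 2.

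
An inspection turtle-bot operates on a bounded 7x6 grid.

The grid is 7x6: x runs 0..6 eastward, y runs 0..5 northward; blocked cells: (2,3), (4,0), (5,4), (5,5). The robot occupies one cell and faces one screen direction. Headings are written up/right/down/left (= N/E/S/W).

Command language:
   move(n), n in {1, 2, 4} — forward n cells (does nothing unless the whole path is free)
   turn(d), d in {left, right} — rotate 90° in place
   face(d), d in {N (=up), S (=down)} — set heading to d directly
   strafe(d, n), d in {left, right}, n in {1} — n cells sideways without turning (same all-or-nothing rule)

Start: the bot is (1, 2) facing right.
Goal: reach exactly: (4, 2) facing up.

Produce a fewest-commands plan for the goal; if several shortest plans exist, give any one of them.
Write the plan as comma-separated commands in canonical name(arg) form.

move(2), face(N), strafe(right, 1)

begin: (1, 2) facing right
[1] after move(2): (3, 2) facing right
[2] after face(N): (3, 2) facing up
[3] after strafe(right, 1): (4, 2) facing up
nothing shorter than 3 reaches the goal.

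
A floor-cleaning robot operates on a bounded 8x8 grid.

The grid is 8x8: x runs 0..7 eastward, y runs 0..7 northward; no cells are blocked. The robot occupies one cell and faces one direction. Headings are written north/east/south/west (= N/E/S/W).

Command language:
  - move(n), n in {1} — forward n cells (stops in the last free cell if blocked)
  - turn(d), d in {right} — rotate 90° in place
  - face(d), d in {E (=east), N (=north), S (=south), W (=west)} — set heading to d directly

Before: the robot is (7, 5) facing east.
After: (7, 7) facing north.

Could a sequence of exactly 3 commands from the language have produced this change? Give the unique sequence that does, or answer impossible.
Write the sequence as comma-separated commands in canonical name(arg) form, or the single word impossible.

face(N), move(1), move(1)

key: running move(1) before face(N) would end elsewhere — order is forced
from: (7, 5) facing east
1. face(N) → (7, 5) facing north
2. move(1) → (7, 6) facing north
3. move(1) → (7, 7) facing north
no rival 3-sequence matches.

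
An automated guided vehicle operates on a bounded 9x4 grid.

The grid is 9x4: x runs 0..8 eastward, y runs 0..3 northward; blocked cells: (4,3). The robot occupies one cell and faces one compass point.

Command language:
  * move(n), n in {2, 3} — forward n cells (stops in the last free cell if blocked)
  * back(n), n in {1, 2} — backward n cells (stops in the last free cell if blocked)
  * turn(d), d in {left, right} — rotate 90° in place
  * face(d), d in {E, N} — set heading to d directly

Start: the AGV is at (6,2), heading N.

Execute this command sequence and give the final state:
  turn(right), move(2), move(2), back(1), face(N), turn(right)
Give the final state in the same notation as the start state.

at (7,2), heading E

start: at (6,2), heading N
[1] after turn(right): at (6,2), heading E
[2] after move(2): at (8,2), heading E
[3] after move(2): at (8,2), heading E
[4] after back(1): at (7,2), heading E
[5] after face(N): at (7,2), heading N
[6] after turn(right): at (7,2), heading E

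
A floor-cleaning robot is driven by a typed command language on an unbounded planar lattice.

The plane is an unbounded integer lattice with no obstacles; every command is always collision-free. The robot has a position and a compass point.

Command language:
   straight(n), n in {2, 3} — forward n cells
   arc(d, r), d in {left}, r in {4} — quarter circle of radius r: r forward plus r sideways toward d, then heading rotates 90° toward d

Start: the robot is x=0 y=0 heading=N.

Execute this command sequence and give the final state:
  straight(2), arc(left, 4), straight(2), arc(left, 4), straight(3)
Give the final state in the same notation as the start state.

x=-10 y=-1 heading=S

from: x=0 y=0 heading=N
[1] after straight(2): x=0 y=2 heading=N
[2] after arc(left, 4): x=-4 y=6 heading=W
[3] after straight(2): x=-6 y=6 heading=W
[4] after arc(left, 4): x=-10 y=2 heading=S
[5] after straight(3): x=-10 y=-1 heading=S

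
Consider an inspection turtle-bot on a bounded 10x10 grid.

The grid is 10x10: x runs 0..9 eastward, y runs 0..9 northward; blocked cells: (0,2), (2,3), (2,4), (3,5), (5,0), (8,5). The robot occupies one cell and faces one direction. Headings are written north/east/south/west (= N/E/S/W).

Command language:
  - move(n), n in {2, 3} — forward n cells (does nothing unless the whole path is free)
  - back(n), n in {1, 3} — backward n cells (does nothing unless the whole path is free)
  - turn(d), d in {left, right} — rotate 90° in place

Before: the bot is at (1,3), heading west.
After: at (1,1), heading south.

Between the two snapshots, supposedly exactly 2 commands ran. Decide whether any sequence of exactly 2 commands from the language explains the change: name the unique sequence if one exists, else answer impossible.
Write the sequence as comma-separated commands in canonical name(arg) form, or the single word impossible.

key: position moved to (1,1) AND the heading swung to S — translation plus rotation needed
start: at (1,3), heading west
t=1 turn(left) ⇒ at (1,3), heading south
t=2 move(2) ⇒ at (1,1), heading south
no rival 2-sequence matches.

turn(left), move(2)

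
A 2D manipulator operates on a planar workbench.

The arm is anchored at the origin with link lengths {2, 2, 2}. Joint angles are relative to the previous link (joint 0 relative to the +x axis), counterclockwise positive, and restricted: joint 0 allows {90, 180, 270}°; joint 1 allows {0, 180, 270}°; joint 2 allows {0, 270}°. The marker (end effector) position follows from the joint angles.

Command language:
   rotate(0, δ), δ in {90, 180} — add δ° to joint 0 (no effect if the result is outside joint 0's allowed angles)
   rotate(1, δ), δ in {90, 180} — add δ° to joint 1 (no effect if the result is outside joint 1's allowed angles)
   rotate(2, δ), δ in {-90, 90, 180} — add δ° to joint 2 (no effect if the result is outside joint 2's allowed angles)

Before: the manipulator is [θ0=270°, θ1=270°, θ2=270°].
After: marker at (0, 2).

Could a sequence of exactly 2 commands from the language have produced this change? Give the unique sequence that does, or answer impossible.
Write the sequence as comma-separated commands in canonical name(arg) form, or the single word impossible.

key: order matters: swapping rotate(0, 180) and rotate(0, 90) lands elsewhere
t0: [θ0=270°, θ1=270°, θ2=270°]
1. rotate(0, 180) → [θ0=90°, θ1=270°, θ2=270°]
2. rotate(0, 90) → [θ0=180°, θ1=270°, θ2=270°]
no rival 2-sequence matches.

rotate(0, 180), rotate(0, 90)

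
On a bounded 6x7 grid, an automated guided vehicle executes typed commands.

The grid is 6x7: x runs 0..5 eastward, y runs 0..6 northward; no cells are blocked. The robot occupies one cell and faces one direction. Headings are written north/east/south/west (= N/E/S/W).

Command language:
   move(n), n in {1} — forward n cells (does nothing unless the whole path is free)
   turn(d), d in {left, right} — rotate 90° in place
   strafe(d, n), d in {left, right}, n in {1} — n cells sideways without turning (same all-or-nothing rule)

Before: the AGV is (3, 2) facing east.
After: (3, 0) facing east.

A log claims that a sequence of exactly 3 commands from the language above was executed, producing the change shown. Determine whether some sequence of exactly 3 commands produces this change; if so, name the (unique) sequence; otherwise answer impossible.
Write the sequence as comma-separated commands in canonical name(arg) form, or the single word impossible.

key: the third strafe(right, 1) would leave the grid, so it does nothing
begin: (3, 2) facing east
t=1 strafe(right, 1) ⇒ (3, 1) facing east
t=2 strafe(right, 1) ⇒ (3, 0) facing east
t=3 strafe(right, 1) ⇒ (3, 0) facing east
all 125 alternatives checked — unique.

strafe(right, 1), strafe(right, 1), strafe(right, 1)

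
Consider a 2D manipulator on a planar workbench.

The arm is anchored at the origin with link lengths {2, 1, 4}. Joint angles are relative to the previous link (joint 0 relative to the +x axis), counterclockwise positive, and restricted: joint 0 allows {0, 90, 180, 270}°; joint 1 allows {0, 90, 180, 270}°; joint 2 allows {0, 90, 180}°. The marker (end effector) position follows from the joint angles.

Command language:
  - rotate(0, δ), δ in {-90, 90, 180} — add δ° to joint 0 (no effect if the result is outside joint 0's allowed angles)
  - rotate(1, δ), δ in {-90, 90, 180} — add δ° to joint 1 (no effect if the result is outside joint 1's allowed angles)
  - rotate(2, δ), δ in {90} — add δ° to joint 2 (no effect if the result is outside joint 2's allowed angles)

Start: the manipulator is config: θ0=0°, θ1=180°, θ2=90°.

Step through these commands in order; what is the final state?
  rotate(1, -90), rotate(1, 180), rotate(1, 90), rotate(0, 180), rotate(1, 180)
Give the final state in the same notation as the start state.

config: θ0=180°, θ1=180°, θ2=90°

t0: config: θ0=0°, θ1=180°, θ2=90°
step 1 (rotate(1, -90)): config: θ0=0°, θ1=90°, θ2=90°
step 2 (rotate(1, 180)): config: θ0=0°, θ1=270°, θ2=90°
step 3 (rotate(1, 90)): config: θ0=0°, θ1=0°, θ2=90°
step 4 (rotate(0, 180)): config: θ0=180°, θ1=0°, θ2=90°
step 5 (rotate(1, 180)): config: θ0=180°, θ1=180°, θ2=90°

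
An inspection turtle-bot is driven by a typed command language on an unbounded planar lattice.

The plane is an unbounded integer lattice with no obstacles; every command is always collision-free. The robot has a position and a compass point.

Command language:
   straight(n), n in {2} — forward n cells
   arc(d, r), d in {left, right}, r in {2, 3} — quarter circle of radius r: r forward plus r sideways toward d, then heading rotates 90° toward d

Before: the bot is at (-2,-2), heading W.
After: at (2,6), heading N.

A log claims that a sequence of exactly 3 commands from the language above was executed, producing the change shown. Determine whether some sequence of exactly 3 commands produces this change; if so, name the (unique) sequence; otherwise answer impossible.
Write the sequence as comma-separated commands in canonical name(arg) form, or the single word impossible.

arc(right, 2), arc(right, 3), arc(left, 3)

key: running arc(left, 3) before arc(right, 2) would end elsewhere — order is forced
from: at (-2,-2), heading W
t=1 arc(right, 2) ⇒ at (-4,0), heading N
t=2 arc(right, 3) ⇒ at (-1,3), heading E
t=3 arc(left, 3) ⇒ at (2,6), heading N
all 125 alternatives checked — unique.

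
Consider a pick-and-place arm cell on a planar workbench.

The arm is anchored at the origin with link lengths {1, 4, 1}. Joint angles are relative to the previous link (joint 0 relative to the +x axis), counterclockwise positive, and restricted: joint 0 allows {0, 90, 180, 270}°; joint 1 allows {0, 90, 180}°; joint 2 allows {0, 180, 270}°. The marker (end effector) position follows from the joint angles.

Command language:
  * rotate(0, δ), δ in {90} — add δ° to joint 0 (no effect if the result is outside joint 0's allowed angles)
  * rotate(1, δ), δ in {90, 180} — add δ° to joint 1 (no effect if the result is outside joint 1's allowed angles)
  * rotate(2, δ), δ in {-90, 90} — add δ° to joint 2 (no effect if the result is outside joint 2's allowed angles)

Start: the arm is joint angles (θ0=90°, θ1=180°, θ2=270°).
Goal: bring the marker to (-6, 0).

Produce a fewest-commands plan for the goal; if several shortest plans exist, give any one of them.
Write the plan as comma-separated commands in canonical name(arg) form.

rotate(0, 90), rotate(1, 180), rotate(2, 90)

start: joint angles (θ0=90°, θ1=180°, θ2=270°)
1. rotate(0, 90) → joint angles (θ0=180°, θ1=180°, θ2=270°)
2. rotate(1, 180) → joint angles (θ0=180°, θ1=0°, θ2=270°)
3. rotate(2, 90) → joint angles (θ0=180°, θ1=0°, θ2=0°)
minimal: 3 command(s), checked below 3.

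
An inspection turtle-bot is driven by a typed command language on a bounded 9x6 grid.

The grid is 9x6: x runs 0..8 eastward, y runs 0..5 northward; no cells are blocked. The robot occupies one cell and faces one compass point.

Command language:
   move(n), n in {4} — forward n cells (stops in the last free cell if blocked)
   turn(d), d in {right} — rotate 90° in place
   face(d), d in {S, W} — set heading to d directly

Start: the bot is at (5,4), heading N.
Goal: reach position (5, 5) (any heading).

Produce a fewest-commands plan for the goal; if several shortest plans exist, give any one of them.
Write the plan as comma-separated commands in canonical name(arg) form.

initial: at (5,4), heading N
step 1 (move(4)): at (5,5), heading N
no 0-step plan works, so 1 is optimal.

move(4)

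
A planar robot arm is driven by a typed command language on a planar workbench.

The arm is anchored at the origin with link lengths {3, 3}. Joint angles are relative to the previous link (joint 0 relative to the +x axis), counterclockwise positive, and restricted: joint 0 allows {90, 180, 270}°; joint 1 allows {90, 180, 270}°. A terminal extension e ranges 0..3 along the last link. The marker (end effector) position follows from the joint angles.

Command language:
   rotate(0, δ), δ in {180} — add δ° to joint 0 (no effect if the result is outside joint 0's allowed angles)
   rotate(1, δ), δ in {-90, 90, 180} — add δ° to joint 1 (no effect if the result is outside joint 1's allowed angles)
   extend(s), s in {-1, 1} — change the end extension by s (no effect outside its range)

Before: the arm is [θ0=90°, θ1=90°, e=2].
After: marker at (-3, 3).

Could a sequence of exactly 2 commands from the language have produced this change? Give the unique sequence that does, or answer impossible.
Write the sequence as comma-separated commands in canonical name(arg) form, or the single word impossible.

t0: [θ0=90°, θ1=90°, e=2]
[1] after extend(-1): [θ0=90°, θ1=90°, e=1]
[2] after extend(-1): [θ0=90°, θ1=90°, e=0]
no rival 2-sequence matches.

extend(-1), extend(-1)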